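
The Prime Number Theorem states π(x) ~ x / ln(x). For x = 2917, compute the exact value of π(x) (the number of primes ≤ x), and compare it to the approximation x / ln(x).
π(2917) = 422;  x/ln(x) ≈ 365.62;  relative error ≈ 13.36%.

Directly count primes up to 2917: π(2917) = 422. The PNT approximation gives 2917/ln(2917) ≈ 2917/7.97831 ≈ 365.62. Relative error (π(x) − x/ln(x)) / π(x) ≈ 13.36%; the approximation is known to undercount slightly (Li(x) is a better estimate).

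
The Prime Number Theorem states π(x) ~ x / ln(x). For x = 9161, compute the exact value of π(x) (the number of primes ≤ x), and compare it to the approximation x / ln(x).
π(9161) = 1136;  x/ln(x) ≈ 1004.20;  relative error ≈ 11.60%.

Directly count primes up to 9161: π(9161) = 1136. The PNT approximation gives 9161/ln(9161) ≈ 9161/9.12271 ≈ 1004.20. Relative error (π(x) − x/ln(x)) / π(x) ≈ 11.60%; the approximation is known to undercount slightly (Li(x) is a better estimate).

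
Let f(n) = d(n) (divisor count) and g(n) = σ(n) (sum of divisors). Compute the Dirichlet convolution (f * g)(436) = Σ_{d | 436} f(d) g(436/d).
(d * σ)(436) = 1792

Divisors of 436: [1, 2, 4, 109, 218, 436]. For each d | 436:
  d = 1: d(1) · σ(436/1) = 1 · 770 = 770
  d = 2: d(2) · σ(436/2) = 2 · 330 = 660
  d = 4: d(4) · σ(436/4) = 3 · 110 = 330
  d = 109: d(109) · σ(436/109) = 2 · 7 = 14
  d = 218: d(218) · σ(436/218) = 4 · 3 = 12
  d = 436: d(436) · σ(436/436) = 6 · 1 = 6
Summing: (d * σ)(436) = 770 + 660 + 330 + 14 + 12 + 6 = 1792.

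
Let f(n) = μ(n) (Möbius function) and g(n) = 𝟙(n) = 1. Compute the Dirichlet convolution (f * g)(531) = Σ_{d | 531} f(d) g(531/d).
(μ * 𝟙)(531) = 0

Divisors of 531: [1, 3, 9, 59, 177, 531]. For each d | 531:
  d = 1: μ(1) · 𝟙(531/1) = 1 · 1 = 1
  d = 3: μ(3) · 𝟙(531/3) = -1 · 1 = -1
  d = 9: μ(9) · 𝟙(531/9) = 0 · 1 = 0
  d = 59: μ(59) · 𝟙(531/59) = -1 · 1 = -1
  d = 177: μ(177) · 𝟙(531/177) = 1 · 1 = 1
  d = 531: μ(531) · 𝟙(531/531) = 0 · 1 = 0
Summing: (μ * 𝟙)(531) = 1 + -1 + 0 + -1 + 1 + 0 = 0.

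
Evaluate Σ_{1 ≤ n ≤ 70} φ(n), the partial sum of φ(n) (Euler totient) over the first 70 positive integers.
Σ_{n ≤ 70} φ(n) = 1494

Compute φ(n) for each 1 ≤ n ≤ 70: φ(1) = 1, φ(2) = 1, φ(3) = 2, φ(4) = 2, φ(5) = 4, φ(6) = 2, φ(7) = 6, φ(8) = 4, φ(9) = 6, φ(10) = 4, φ(11) = 10, φ(12) = 4, φ(13) = 12, φ(14) = 6, φ(15) = 8, φ(16) = 8, φ(17) = 16, φ(18) = 6, φ(19) = 18, φ(20) = 8, φ(21) = 12, φ(22) = 10, φ(23) = 22, φ(24) = 8, φ(25) = 20, φ(26) = 12, φ(27) = 18, φ(28) = 12, φ(29) = 28, φ(30) = 8, φ(31) = 30, φ(32) = 16, φ(33) = 20, φ(34) = 16, φ(35) = 24, φ(36) = 12, φ(37) = 36, φ(38) = 18, φ(39) = 24, φ(40) = 16, φ(41) = 40, φ(42) = 12, φ(43) = 42, φ(44) = 20, φ(45) = 24, φ(46) = 22, φ(47) = 46, φ(48) = 16, φ(49) = 42, φ(50) = 20, φ(51) = 32, φ(52) = 24, φ(53) = 52, φ(54) = 18, φ(55) = 40, φ(56) = 24, φ(57) = 36, φ(58) = 28, φ(59) = 58, φ(60) = 16, φ(61) = 60, φ(62) = 30, φ(63) = 36, φ(64) = 32, φ(65) = 48, φ(66) = 20, φ(67) = 66, φ(68) = 32, φ(69) = 44, φ(70) = 24. Summing all 70 values: 1494. (Average order: Σ_{n ≤ x} φ(n) ~ (3/π²) x². For x = 70, (3/π²)·70² ≈ 1489.42.)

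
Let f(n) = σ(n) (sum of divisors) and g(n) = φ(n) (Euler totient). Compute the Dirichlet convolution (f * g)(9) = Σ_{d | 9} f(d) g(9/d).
(σ * φ)(9) = 27

Divisors of 9: [1, 3, 9]. For each d | 9:
  d = 1: σ(1) · φ(9/1) = 1 · 6 = 6
  d = 3: σ(3) · φ(9/3) = 4 · 2 = 8
  d = 9: σ(9) · φ(9/9) = 13 · 1 = 13
Summing: (σ * φ)(9) = 6 + 8 + 13 = 27.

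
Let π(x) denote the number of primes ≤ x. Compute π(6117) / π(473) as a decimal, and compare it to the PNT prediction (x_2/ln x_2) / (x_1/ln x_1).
π(6117)/π(473) = 797/91 ≈ 8.7582;  PNT prediction ≈ 9.1356.

π(473) = 91 and π(6117) = 797, so π(6117)/π(473) ≈ 8.7582. The PNT-predicted ratio is (6117/ln(6117)) / (473/ln(473)) ≈ 9.1356. The two agree to within a few percent, as expected.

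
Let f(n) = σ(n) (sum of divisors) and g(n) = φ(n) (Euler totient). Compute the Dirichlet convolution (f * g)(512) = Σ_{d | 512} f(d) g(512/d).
(σ * φ)(512) = 5120

Divisors of 512: [1, 2, 4, 8, 16, 32, 64, 128, 256, 512]. For each d | 512:
  d = 1: σ(1) · φ(512/1) = 1 · 256 = 256
  d = 2: σ(2) · φ(512/2) = 3 · 128 = 384
  d = 4: σ(4) · φ(512/4) = 7 · 64 = 448
  d = 8: σ(8) · φ(512/8) = 15 · 32 = 480
  d = 16: σ(16) · φ(512/16) = 31 · 16 = 496
  d = 32: σ(32) · φ(512/32) = 63 · 8 = 504
  d = 64: σ(64) · φ(512/64) = 127 · 4 = 508
  d = 128: σ(128) · φ(512/128) = 255 · 2 = 510
  d = 256: σ(256) · φ(512/256) = 511 · 1 = 511
  d = 512: σ(512) · φ(512/512) = 1023 · 1 = 1023
Summing: (σ * φ)(512) = 256 + 384 + 448 + 480 + 496 + 504 + 508 + 510 + 511 + 1023 = 5120.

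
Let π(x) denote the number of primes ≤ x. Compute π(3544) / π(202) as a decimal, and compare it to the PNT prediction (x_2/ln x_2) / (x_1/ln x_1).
π(3544)/π(202) = 496/46 ≈ 10.7826;  PNT prediction ≈ 11.3950.

π(202) = 46 and π(3544) = 496, so π(3544)/π(202) ≈ 10.7826. The PNT-predicted ratio is (3544/ln(3544)) / (202/ln(202)) ≈ 11.3950. The two agree to within a few percent, as expected.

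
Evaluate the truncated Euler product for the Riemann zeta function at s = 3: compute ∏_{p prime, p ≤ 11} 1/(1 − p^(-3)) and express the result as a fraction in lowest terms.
∏ = 698775/581932

The primes p ≤ 11 are [2, 3, 5, 7, 11]. For each prime, (1 − 1/p^3)^(-1) = p^3 / (p^3 − 1). The product is (1 − 1/2^3)^(-1), (1 − 1/3^3)^(-1), (1 − 1/5^3)^(-1), (1 − 1/7^3)^(-1), (1 − 1/11^3)^(-1) = ∏ p^3 / (p^3 − 1) = 698775/581932.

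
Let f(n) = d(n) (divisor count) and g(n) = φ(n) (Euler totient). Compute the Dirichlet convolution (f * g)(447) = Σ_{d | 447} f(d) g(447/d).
(d * φ)(447) = 600

Divisors of 447: [1, 3, 149, 447]. For each d | 447:
  d = 1: d(1) · φ(447/1) = 1 · 296 = 296
  d = 3: d(3) · φ(447/3) = 2 · 148 = 296
  d = 149: d(149) · φ(447/149) = 2 · 2 = 4
  d = 447: d(447) · φ(447/447) = 4 · 1 = 4
Summing: (d * φ)(447) = 296 + 296 + 4 + 4 = 600.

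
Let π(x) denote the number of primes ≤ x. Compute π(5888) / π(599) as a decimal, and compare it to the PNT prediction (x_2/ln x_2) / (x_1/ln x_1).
π(5888)/π(599) = 775/109 ≈ 7.1101;  PNT prediction ≈ 7.2418.

π(599) = 109 and π(5888) = 775, so π(5888)/π(599) ≈ 7.1101. The PNT-predicted ratio is (5888/ln(5888)) / (599/ln(599)) ≈ 7.2418. The two agree to within a few percent, as expected.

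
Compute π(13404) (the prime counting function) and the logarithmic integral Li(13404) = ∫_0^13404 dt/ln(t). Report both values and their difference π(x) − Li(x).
π(13404) = 1589;  Li(13404) ≈ 1609.69;  π(x) − Li(x) ≈ -20.69.

Direct count of primes ≤ 13404 gives π(13404) = 1589. Numerical evaluation of the logarithmic integral gives Li(13404) ≈ 1609.69. The difference π(x) − Li(x) ≈ -20.69 is typically negative for small/moderate x (Li(x) overestimates), though Littlewood's theorem shows this sign changes infinitely often.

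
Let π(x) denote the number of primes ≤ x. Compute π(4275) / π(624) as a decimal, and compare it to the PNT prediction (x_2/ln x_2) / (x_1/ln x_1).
π(4275)/π(624) = 587/114 ≈ 5.1491;  PNT prediction ≈ 5.2740.

π(624) = 114 and π(4275) = 587, so π(4275)/π(624) ≈ 5.1491. The PNT-predicted ratio is (4275/ln(4275)) / (624/ln(624)) ≈ 5.2740. The two agree to within a few percent, as expected.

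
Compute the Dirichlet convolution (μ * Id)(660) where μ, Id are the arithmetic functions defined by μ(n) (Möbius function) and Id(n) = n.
(μ * Id)(660) = 160

Divisors of 660: [1, 2, 3, 4, 5, 6, 10, 11, 12, 15, 20, 22, 30, 33, 44, 55, 60, 66, 110, 132, 165, 220, 330, 660]. For each d | 660:
  d = 1: μ(1) · Id(660/1) = 1 · 660 = 660
  d = 2: μ(2) · Id(660/2) = -1 · 330 = -330
  d = 3: μ(3) · Id(660/3) = -1 · 220 = -220
  d = 4: μ(4) · Id(660/4) = 0 · 165 = 0
  d = 5: μ(5) · Id(660/5) = -1 · 132 = -132
  d = 6: μ(6) · Id(660/6) = 1 · 110 = 110
  d = 10: μ(10) · Id(660/10) = 1 · 66 = 66
  d = 11: μ(11) · Id(660/11) = -1 · 60 = -60
  d = 12: μ(12) · Id(660/12) = 0 · 55 = 0
  d = 15: μ(15) · Id(660/15) = 1 · 44 = 44
  d = 20: μ(20) · Id(660/20) = 0 · 33 = 0
  d = 22: μ(22) · Id(660/22) = 1 · 30 = 30
  d = 30: μ(30) · Id(660/30) = -1 · 22 = -22
  d = 33: μ(33) · Id(660/33) = 1 · 20 = 20
  d = 44: μ(44) · Id(660/44) = 0 · 15 = 0
  d = 55: μ(55) · Id(660/55) = 1 · 12 = 12
  d = 60: μ(60) · Id(660/60) = 0 · 11 = 0
  d = 66: μ(66) · Id(660/66) = -1 · 10 = -10
  d = 110: μ(110) · Id(660/110) = -1 · 6 = -6
  d = 132: μ(132) · Id(660/132) = 0 · 5 = 0
  d = 165: μ(165) · Id(660/165) = -1 · 4 = -4
  d = 220: μ(220) · Id(660/220) = 0 · 3 = 0
  d = 330: μ(330) · Id(660/330) = 1 · 2 = 2
  d = 660: μ(660) · Id(660/660) = 0 · 1 = 0
Summing: (μ * Id)(660) = 660 + -330 + -220 + 0 + -132 + 110 + 66 + -60 + 0 + 44 + 0 + 30 + -22 + 20 + 0 + 12 + 0 + -10 + -6 + 0 + -4 + 0 + 2 + 0 = 160.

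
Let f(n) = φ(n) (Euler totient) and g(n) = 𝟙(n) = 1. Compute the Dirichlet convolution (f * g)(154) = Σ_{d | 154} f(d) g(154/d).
(φ * 𝟙)(154) = 154

Divisors of 154: [1, 2, 7, 11, 14, 22, 77, 154]. For each d | 154:
  d = 1: φ(1) · 𝟙(154/1) = 1 · 1 = 1
  d = 2: φ(2) · 𝟙(154/2) = 1 · 1 = 1
  d = 7: φ(7) · 𝟙(154/7) = 6 · 1 = 6
  d = 11: φ(11) · 𝟙(154/11) = 10 · 1 = 10
  d = 14: φ(14) · 𝟙(154/14) = 6 · 1 = 6
  d = 22: φ(22) · 𝟙(154/22) = 10 · 1 = 10
  d = 77: φ(77) · 𝟙(154/77) = 60 · 1 = 60
  d = 154: φ(154) · 𝟙(154/154) = 60 · 1 = 60
Summing: (φ * 𝟙)(154) = 1 + 1 + 6 + 10 + 6 + 10 + 60 + 60 = 154.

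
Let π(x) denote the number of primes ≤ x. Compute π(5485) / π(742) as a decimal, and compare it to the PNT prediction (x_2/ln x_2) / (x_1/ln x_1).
π(5485)/π(742) = 725/131 ≈ 5.5344;  PNT prediction ≈ 5.6747.

π(742) = 131 and π(5485) = 725, so π(5485)/π(742) ≈ 5.5344. The PNT-predicted ratio is (5485/ln(5485)) / (742/ln(742)) ≈ 5.6747. The two agree to within a few percent, as expected.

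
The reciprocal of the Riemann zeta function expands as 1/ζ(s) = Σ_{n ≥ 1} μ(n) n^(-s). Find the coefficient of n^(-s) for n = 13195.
μ(13195) = 1

Factor n = 13195 = 5 · 7 · 13 · 29. μ(n) = 0 if any exponent ≥ 2 (not squarefree); otherwise μ(n) = (−1)^{ω(n)} where ω(n) is the number of distinct prime factors. Applying: μ(13195) = 1.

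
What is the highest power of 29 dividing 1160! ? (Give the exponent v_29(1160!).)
v_29(1160!) = 41

Legendre's formula: v_p(n!) = Σ_{k ≥ 1} ⌊n / p^k⌋. For p = 29, n = 1160, the terms are:
  ⌊1160/29^1⌋ = ⌊1160/29⌋ = 40
  ⌊1160/29^2⌋ = ⌊1160/841⌋ = 1
(the next term ⌊1160/29^3⌋ = 0, terminating the sum). Summing: v_29(1160!) = 40 + 1 = 41.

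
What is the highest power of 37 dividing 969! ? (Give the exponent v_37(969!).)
v_37(969!) = 26

Legendre's formula: v_p(n!) = Σ_{k ≥ 1} ⌊n / p^k⌋. For p = 37, n = 969, the terms are:
  ⌊969/37^1⌋ = ⌊969/37⌋ = 26
(the next term ⌊969/37^2⌋ = 0, terminating the sum). Summing: v_37(969!) = 26 = 26.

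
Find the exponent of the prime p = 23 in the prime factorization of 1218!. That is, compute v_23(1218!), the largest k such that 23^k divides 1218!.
v_23(1218!) = 54

Legendre's formula: v_p(n!) = Σ_{k ≥ 1} ⌊n / p^k⌋. For p = 23, n = 1218, the terms are:
  ⌊1218/23^1⌋ = ⌊1218/23⌋ = 52
  ⌊1218/23^2⌋ = ⌊1218/529⌋ = 2
(the next term ⌊1218/23^3⌋ = 0, terminating the sum). Summing: v_23(1218!) = 52 + 2 = 54.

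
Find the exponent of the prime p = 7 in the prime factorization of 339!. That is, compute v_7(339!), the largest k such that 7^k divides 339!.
v_7(339!) = 54

Legendre's formula: v_p(n!) = Σ_{k ≥ 1} ⌊n / p^k⌋. For p = 7, n = 339, the terms are:
  ⌊339/7^1⌋ = ⌊339/7⌋ = 48
  ⌊339/7^2⌋ = ⌊339/49⌋ = 6
(the next term ⌊339/7^3⌋ = 0, terminating the sum). Summing: v_7(339!) = 48 + 6 = 54.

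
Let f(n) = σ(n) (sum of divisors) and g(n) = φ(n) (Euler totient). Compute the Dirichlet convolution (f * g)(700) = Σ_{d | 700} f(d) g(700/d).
(σ * φ)(700) = 12600

Divisors of 700: [1, 2, 4, 5, 7, 10, 14, 20, 25, 28, 35, 50, 70, 100, 140, 175, 350, 700]. For each d | 700:
  d = 1: σ(1) · φ(700/1) = 1 · 240 = 240
  d = 2: σ(2) · φ(700/2) = 3 · 120 = 360
  d = 4: σ(4) · φ(700/4) = 7 · 120 = 840
  d = 5: σ(5) · φ(700/5) = 6 · 48 = 288
  d = 7: σ(7) · φ(700/7) = 8 · 40 = 320
  d = 10: σ(10) · φ(700/10) = 18 · 24 = 432
  d = 14: σ(14) · φ(700/14) = 24 · 20 = 480
  d = 20: σ(20) · φ(700/20) = 42 · 24 = 1008
  d = 25: σ(25) · φ(700/25) = 31 · 12 = 372
  d = 28: σ(28) · φ(700/28) = 56 · 20 = 1120
  d = 35: σ(35) · φ(700/35) = 48 · 8 = 384
  d = 50: σ(50) · φ(700/50) = 93 · 6 = 558
  d = 70: σ(70) · φ(700/70) = 144 · 4 = 576
  d = 100: σ(100) · φ(700/100) = 217 · 6 = 1302
  d = 140: σ(140) · φ(700/140) = 336 · 4 = 1344
  d = 175: σ(175) · φ(700/175) = 248 · 2 = 496
  d = 350: σ(350) · φ(700/350) = 744 · 1 = 744
  d = 700: σ(700) · φ(700/700) = 1736 · 1 = 1736
Summing: (σ * φ)(700) = 240 + 360 + 840 + 288 + 320 + 432 + 480 + 1008 + 372 + 1120 + 384 + 558 + 576 + 1302 + 1344 + 496 + 744 + 1736 = 12600.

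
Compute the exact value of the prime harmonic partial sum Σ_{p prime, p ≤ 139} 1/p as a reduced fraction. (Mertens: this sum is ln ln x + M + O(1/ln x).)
Σ 1/p = 18825509850919239131453102166593625244431364344421618363/10014646650599190067509233131649940057366334653200433090

π(139) = 34, so the primes ≤ 139 are [2, 3, 5, 7, 11, 13, 17, 19, 23, 29, 31, 37, 41, 43, 47, 53, 59, 61, 67, 71, 73, 79, 83, 89, 97, 101, 103, 107, 109, 113, 127, 131, 137, 139]. Summing 1/p over these primes: 18825509850919239131453102166593625244431364344421618363/10014646650599190067509233131649940057366334653200433090 ≈ 1.8798. Mertens estimate ln ln(139) + 0.2615 ≈ 1.8577.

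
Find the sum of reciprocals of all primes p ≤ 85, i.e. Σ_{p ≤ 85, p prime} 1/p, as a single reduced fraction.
Σ 1/p = 475714535349241099037539188841003/267064515689275851355624017992790

π(85) = 23, so the primes ≤ 85 are [2, 3, 5, 7, 11, 13, 17, 19, 23, 29, 31, 37, 41, 43, 47, 53, 59, 61, 67, 71, 73, 79, 83]. Summing 1/p over these primes: 475714535349241099037539188841003/267064515689275851355624017992790 ≈ 1.7813. Mertens estimate ln ln(85) + 0.2615 ≈ 1.7527.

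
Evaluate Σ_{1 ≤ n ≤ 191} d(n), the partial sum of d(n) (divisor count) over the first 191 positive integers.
Σ_{n ≤ 191} d(n) = 1033

Compute d(n) for each 1 ≤ n ≤ 191: d(1) = 1, d(2) = 2, d(3) = 2, d(4) = 3, d(5) = 2, d(6) = 4, d(7) = 2, d(8) = 4, d(9) = 3, d(10) = 4, d(11) = 2, d(12) = 6, d(13) = 2, d(14) = 4, d(15) = 4, d(16) = 5, d(17) = 2, d(18) = 6, d(19) = 2, d(20) = 6, d(21) = 4, d(22) = 4, d(23) = 2, d(24) = 8, d(25) = 3, d(26) = 4, d(27) = 4, d(28) = 6, d(29) = 2, d(30) = 8, d(31) = 2, d(32) = 6, d(33) = 4, d(34) = 4, d(35) = 4, d(36) = 9, d(37) = 2, d(38) = 4, d(39) = 4, d(40) = 8, d(41) = 2, d(42) = 8, d(43) = 2, d(44) = 6, d(45) = 6, d(46) = 4, d(47) = 2, d(48) = 10, d(49) = 3, d(50) = 6, d(51) = 4, d(52) = 6, d(53) = 2, d(54) = 8, d(55) = 4, d(56) = 8, d(57) = 4, d(58) = 4, d(59) = 2, d(60) = 12, d(61) = 2, d(62) = 4, d(63) = 6, d(64) = 7, d(65) = 4, d(66) = 8, d(67) = 2, d(68) = 6, d(69) = 4, d(70) = 8, d(71) = 2, d(72) = 12, d(73) = 2, d(74) = 4, d(75) = 6, d(76) = 6, d(77) = 4, d(78) = 8, d(79) = 2, d(80) = 10, d(81) = 5, d(82) = 4, d(83) = 2, d(84) = 12, d(85) = 4, d(86) = 4, d(87) = 4, d(88) = 8, d(89) = 2, d(90) = 12, d(91) = 4, d(92) = 6, d(93) = 4, d(94) = 4, d(95) = 4, d(96) = 12, d(97) = 2, d(98) = 6, d(99) = 6, d(100) = 9, d(101) = 2, d(102) = 8, d(103) = 2, d(104) = 8, d(105) = 8, d(106) = 4, d(107) = 2, d(108) = 12, d(109) = 2, d(110) = 8, d(111) = 4, d(112) = 10, d(113) = 2, d(114) = 8, d(115) = 4, d(116) = 6, d(117) = 6, d(118) = 4, d(119) = 4, d(120) = 16, d(121) = 3, d(122) = 4, d(123) = 4, d(124) = 6, d(125) = 4, d(126) = 12, d(127) = 2, d(128) = 8, d(129) = 4, d(130) = 8, d(131) = 2, d(132) = 12, d(133) = 4, d(134) = 4, d(135) = 8, d(136) = 8, d(137) = 2, d(138) = 8, d(139) = 2, d(140) = 12, d(141) = 4, d(142) = 4, d(143) = 4, d(144) = 15, d(145) = 4, d(146) = 4, d(147) = 6, d(148) = 6, d(149) = 2, d(150) = 12, d(151) = 2, d(152) = 8, d(153) = 6, d(154) = 8, d(155) = 4, d(156) = 12, d(157) = 2, d(158) = 4, d(159) = 4, d(160) = 12, d(161) = 4, d(162) = 10, d(163) = 2, d(164) = 6, d(165) = 8, d(166) = 4, d(167) = 2, d(168) = 16, d(169) = 3, d(170) = 8, d(171) = 6, d(172) = 6, d(173) = 2, d(174) = 8, d(175) = 6, d(176) = 10, d(177) = 4, d(178) = 4, d(179) = 2, d(180) = 18, d(181) = 2, d(182) = 8, d(183) = 4, d(184) = 8, d(185) = 4, d(186) = 8, d(187) = 4, d(188) = 6, d(189) = 8, d(190) = 8, d(191) = 2. Summing all 191 values: 1033. (Dirichlet's divisor formula: Σ_{n ≤ x} d(n) = x ln(x) + (2γ − 1) x + O(√x). For x = 191, the asymptotic estimate is ≈ 1032.68.)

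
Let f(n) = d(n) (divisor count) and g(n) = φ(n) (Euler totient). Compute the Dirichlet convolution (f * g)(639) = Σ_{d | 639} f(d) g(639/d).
(d * φ)(639) = 936

Divisors of 639: [1, 3, 9, 71, 213, 639]. For each d | 639:
  d = 1: d(1) · φ(639/1) = 1 · 420 = 420
  d = 3: d(3) · φ(639/3) = 2 · 140 = 280
  d = 9: d(9) · φ(639/9) = 3 · 70 = 210
  d = 71: d(71) · φ(639/71) = 2 · 6 = 12
  d = 213: d(213) · φ(639/213) = 4 · 2 = 8
  d = 639: d(639) · φ(639/639) = 6 · 1 = 6
Summing: (d * φ)(639) = 420 + 280 + 210 + 12 + 8 + 6 = 936.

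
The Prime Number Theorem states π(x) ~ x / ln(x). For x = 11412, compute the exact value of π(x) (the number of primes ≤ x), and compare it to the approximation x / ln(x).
π(11412) = 1377;  x/ln(x) ≈ 1221.52;  relative error ≈ 11.29%.

Directly count primes up to 11412: π(11412) = 1377. The PNT approximation gives 11412/ln(11412) ≈ 11412/9.34242 ≈ 1221.52. Relative error (π(x) − x/ln(x)) / π(x) ≈ 11.29%; the approximation is known to undercount slightly (Li(x) is a better estimate).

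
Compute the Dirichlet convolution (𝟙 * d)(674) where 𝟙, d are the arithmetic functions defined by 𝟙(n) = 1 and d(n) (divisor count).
(𝟙 * d)(674) = 9

Divisors of 674: [1, 2, 337, 674]. For each d | 674:
  d = 1: 𝟙(1) · d(674/1) = 1 · 4 = 4
  d = 2: 𝟙(2) · d(674/2) = 1 · 2 = 2
  d = 337: 𝟙(337) · d(674/337) = 1 · 2 = 2
  d = 674: 𝟙(674) · d(674/674) = 1 · 1 = 1
Summing: (𝟙 * d)(674) = 4 + 2 + 2 + 1 = 9.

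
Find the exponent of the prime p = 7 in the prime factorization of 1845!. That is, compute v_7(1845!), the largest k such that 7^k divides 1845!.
v_7(1845!) = 305

Legendre's formula: v_p(n!) = Σ_{k ≥ 1} ⌊n / p^k⌋. For p = 7, n = 1845, the terms are:
  ⌊1845/7^1⌋ = ⌊1845/7⌋ = 263
  ⌊1845/7^2⌋ = ⌊1845/49⌋ = 37
  ⌊1845/7^3⌋ = ⌊1845/343⌋ = 5
(the next term ⌊1845/7^4⌋ = 0, terminating the sum). Summing: v_7(1845!) = 263 + 37 + 5 = 305.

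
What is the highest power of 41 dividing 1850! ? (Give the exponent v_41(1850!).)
v_41(1850!) = 46

Legendre's formula: v_p(n!) = Σ_{k ≥ 1} ⌊n / p^k⌋. For p = 41, n = 1850, the terms are:
  ⌊1850/41^1⌋ = ⌊1850/41⌋ = 45
  ⌊1850/41^2⌋ = ⌊1850/1681⌋ = 1
(the next term ⌊1850/41^3⌋ = 0, terminating the sum). Summing: v_41(1850!) = 45 + 1 = 46.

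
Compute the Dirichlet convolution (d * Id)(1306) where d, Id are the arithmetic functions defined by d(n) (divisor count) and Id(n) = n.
(d * Id)(1306) = 2620

Divisors of 1306: [1, 2, 653, 1306]. For each d | 1306:
  d = 1: d(1) · Id(1306/1) = 1 · 1306 = 1306
  d = 2: d(2) · Id(1306/2) = 2 · 653 = 1306
  d = 653: d(653) · Id(1306/653) = 2 · 2 = 4
  d = 1306: d(1306) · Id(1306/1306) = 4 · 1 = 4
Summing: (d * Id)(1306) = 1306 + 1306 + 4 + 4 = 2620.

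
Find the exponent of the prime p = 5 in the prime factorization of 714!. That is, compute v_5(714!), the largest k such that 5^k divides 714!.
v_5(714!) = 176

Legendre's formula: v_p(n!) = Σ_{k ≥ 1} ⌊n / p^k⌋. For p = 5, n = 714, the terms are:
  ⌊714/5^1⌋ = ⌊714/5⌋ = 142
  ⌊714/5^2⌋ = ⌊714/25⌋ = 28
  ⌊714/5^3⌋ = ⌊714/125⌋ = 5
  ⌊714/5^4⌋ = ⌊714/625⌋ = 1
(the next term ⌊714/5^5⌋ = 0, terminating the sum). Summing: v_5(714!) = 142 + 28 + 5 + 1 = 176.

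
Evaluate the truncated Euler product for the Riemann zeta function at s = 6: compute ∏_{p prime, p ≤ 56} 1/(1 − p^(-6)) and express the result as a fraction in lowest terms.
∏ = 16399916697843255011967930971578711261087839227653922144798329822985430357794635/16120340632419383592544649060829667066167081196619966516987203957241678930116608

The primes p ≤ 56 are [2, 3, 5, 7, 11, 13, 17, 19, 23, 29, 31, 37, 41, 43, 47, 53]. For each prime, (1 − 1/p^6)^(-1) = p^6 / (p^6 − 1). The product is (1 − 1/2^6)^(-1), (1 − 1/3^6)^(-1), (1 − 1/5^6)^(-1), (1 − 1/7^6)^(-1), (1 − 1/11^6)^(-1), (1 − 1/13^6)^(-1), (1 − 1/17^6)^(-1), (1 − 1/19^6)^(-1), (1 − 1/23^6)^(-1), (1 − 1/29^6)^(-1), (1 − 1/31^6)^(-1), (1 − 1/37^6)^(-1), (1 − 1/41^6)^(-1), (1 − 1/43^6)^(-1), (1 − 1/47^6)^(-1), (1 − 1/53^6)^(-1) = ∏ p^6 / (p^6 − 1) = 16399916697843255011967930971578711261087839227653922144798329822985430357794635/16120340632419383592544649060829667066167081196619966516987203957241678930116608.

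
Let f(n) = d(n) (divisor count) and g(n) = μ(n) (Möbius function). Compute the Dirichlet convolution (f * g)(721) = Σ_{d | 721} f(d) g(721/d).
(d * μ)(721) = 1

Divisors of 721: [1, 7, 103, 721]. For each d | 721:
  d = 1: d(1) · μ(721/1) = 1 · 1 = 1
  d = 7: d(7) · μ(721/7) = 2 · -1 = -2
  d = 103: d(103) · μ(721/103) = 2 · -1 = -2
  d = 721: d(721) · μ(721/721) = 4 · 1 = 4
Summing: (d * μ)(721) = 1 + -2 + -2 + 4 = 1.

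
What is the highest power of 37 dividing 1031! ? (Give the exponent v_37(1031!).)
v_37(1031!) = 27

Legendre's formula: v_p(n!) = Σ_{k ≥ 1} ⌊n / p^k⌋. For p = 37, n = 1031, the terms are:
  ⌊1031/37^1⌋ = ⌊1031/37⌋ = 27
(the next term ⌊1031/37^2⌋ = 0, terminating the sum). Summing: v_37(1031!) = 27 = 27.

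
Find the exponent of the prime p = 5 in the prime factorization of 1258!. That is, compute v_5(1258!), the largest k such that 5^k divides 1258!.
v_5(1258!) = 313

Legendre's formula: v_p(n!) = Σ_{k ≥ 1} ⌊n / p^k⌋. For p = 5, n = 1258, the terms are:
  ⌊1258/5^1⌋ = ⌊1258/5⌋ = 251
  ⌊1258/5^2⌋ = ⌊1258/25⌋ = 50
  ⌊1258/5^3⌋ = ⌊1258/125⌋ = 10
  ⌊1258/5^4⌋ = ⌊1258/625⌋ = 2
(the next term ⌊1258/5^5⌋ = 0, terminating the sum). Summing: v_5(1258!) = 251 + 50 + 10 + 2 = 313.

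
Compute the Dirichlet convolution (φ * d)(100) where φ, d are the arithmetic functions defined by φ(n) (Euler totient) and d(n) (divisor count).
(φ * d)(100) = 217

Divisors of 100: [1, 2, 4, 5, 10, 20, 25, 50, 100]. For each d | 100:
  d = 1: φ(1) · d(100/1) = 1 · 9 = 9
  d = 2: φ(2) · d(100/2) = 1 · 6 = 6
  d = 4: φ(4) · d(100/4) = 2 · 3 = 6
  d = 5: φ(5) · d(100/5) = 4 · 6 = 24
  d = 10: φ(10) · d(100/10) = 4 · 4 = 16
  d = 20: φ(20) · d(100/20) = 8 · 2 = 16
  d = 25: φ(25) · d(100/25) = 20 · 3 = 60
  d = 50: φ(50) · d(100/50) = 20 · 2 = 40
  d = 100: φ(100) · d(100/100) = 40 · 1 = 40
Summing: (φ * d)(100) = 9 + 6 + 6 + 24 + 16 + 16 + 60 + 40 + 40 = 217.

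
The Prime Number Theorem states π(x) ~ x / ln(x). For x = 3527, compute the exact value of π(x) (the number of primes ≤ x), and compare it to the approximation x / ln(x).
π(3527) = 492;  x/ln(x) ≈ 431.80;  relative error ≈ 12.24%.

Directly count primes up to 3527: π(3527) = 492. The PNT approximation gives 3527/ln(3527) ≈ 3527/8.16820 ≈ 431.80. Relative error (π(x) − x/ln(x)) / π(x) ≈ 12.24%; the approximation is known to undercount slightly (Li(x) is a better estimate).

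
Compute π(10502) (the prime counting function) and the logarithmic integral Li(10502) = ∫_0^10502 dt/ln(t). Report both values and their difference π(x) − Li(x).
π(10502) = 1285;  Li(10502) ≈ 1300.50;  π(x) − Li(x) ≈ -15.50.

Direct count of primes ≤ 10502 gives π(10502) = 1285. Numerical evaluation of the logarithmic integral gives Li(10502) ≈ 1300.50. The difference π(x) − Li(x) ≈ -15.50 is typically negative for small/moderate x (Li(x) overestimates), though Littlewood's theorem shows this sign changes infinitely often.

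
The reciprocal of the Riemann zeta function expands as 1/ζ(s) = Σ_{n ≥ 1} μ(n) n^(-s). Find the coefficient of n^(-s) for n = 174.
μ(174) = -1

Factor n = 174 = 2 · 3 · 29. μ(n) = 0 if any exponent ≥ 2 (not squarefree); otherwise μ(n) = (−1)^{ω(n)} where ω(n) is the number of distinct prime factors. Applying: μ(174) = -1.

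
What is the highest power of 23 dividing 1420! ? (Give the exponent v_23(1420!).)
v_23(1420!) = 63

Legendre's formula: v_p(n!) = Σ_{k ≥ 1} ⌊n / p^k⌋. For p = 23, n = 1420, the terms are:
  ⌊1420/23^1⌋ = ⌊1420/23⌋ = 61
  ⌊1420/23^2⌋ = ⌊1420/529⌋ = 2
(the next term ⌊1420/23^3⌋ = 0, terminating the sum). Summing: v_23(1420!) = 61 + 2 = 63.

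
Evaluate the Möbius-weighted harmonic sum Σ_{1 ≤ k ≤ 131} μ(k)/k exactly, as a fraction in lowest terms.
Σ μ(k)/k = -4282394934202784040475989054340166706696769726931/525896479052627740771371797072411912900610967452630

Values of μ(k) for 1 ≤ k ≤ 131: μ(1) = 1, μ(2) = -1, μ(3) = -1, μ(5) = -1, μ(6) = 1, μ(7) = -1, μ(10) = 1, μ(11) = -1, μ(13) = -1, μ(14) = 1, μ(15) = 1, μ(17) = -1, μ(19) = -1, μ(21) = 1, μ(22) = 1, μ(23) = -1, μ(26) = 1, μ(29) = -1, μ(30) = -1, μ(31) = -1, μ(33) = 1, μ(34) = 1, μ(35) = 1, μ(37) = -1, μ(38) = 1, μ(39) = 1, μ(41) = -1, μ(42) = -1, μ(43) = -1, μ(46) = 1, μ(47) = -1, μ(51) = 1, μ(53) = -1, μ(55) = 1, μ(57) = 1, μ(58) = 1, μ(59) = -1, μ(61) = -1, μ(62) = 1, μ(65) = 1, μ(66) = -1, μ(67) = -1, μ(69) = 1, μ(70) = -1, μ(71) = -1, μ(73) = -1, μ(74) = 1, μ(77) = 1, μ(78) = -1, μ(79) = -1, μ(82) = 1, μ(83) = -1, μ(85) = 1, μ(86) = 1, μ(87) = 1, μ(89) = -1, μ(91) = 1, μ(93) = 1, μ(94) = 1, μ(95) = 1, μ(97) = -1, μ(101) = -1, μ(102) = -1, μ(103) = -1, μ(105) = -1, μ(106) = 1, μ(107) = -1, μ(109) = -1, μ(110) = -1, μ(111) = 1, μ(113) = -1, μ(114) = -1, μ(115) = 1, μ(118) = 1, μ(119) = 1, μ(122) = 1, μ(123) = 1, μ(127) = -1, μ(129) = 1, μ(130) = -1, μ(131) = -1, with μ = 0 on non-squarefree integers. Summing μ(k)/k for k where μ(k) ≠ 0 gives -4282394934202784040475989054340166706696769726931/525896479052627740771371797072411912900610967452630 ≈ -0.0081. (PNT ⟺ this sum → 0 as n → ∞.)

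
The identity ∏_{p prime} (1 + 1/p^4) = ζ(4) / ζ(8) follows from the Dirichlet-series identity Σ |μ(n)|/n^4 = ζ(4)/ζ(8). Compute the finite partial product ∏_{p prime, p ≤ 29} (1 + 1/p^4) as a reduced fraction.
∏ = 408418518091992985088034449701042208/378893302350878356551852293056730625

The primes p ≤ 29 are [2, 3, 5, 7, 11, 13, 17, 19, 23, 29]. For each, (1 + 1/p^4) = (p^4 + 1)/p^4. Multiplying these fractions over p ∈ [2, 3, 5, 7, 11, 13, 17, 19, 23, 29] gives 408418518091992985088034449701042208/378893302350878356551852293056730625. (In the limit P → ∞ this tends to ζ(4)/ζ(8).)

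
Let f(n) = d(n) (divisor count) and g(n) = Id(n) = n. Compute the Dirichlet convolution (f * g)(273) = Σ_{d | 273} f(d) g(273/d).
(d * Id)(273) = 675

Divisors of 273: [1, 3, 7, 13, 21, 39, 91, 273]. For each d | 273:
  d = 1: d(1) · Id(273/1) = 1 · 273 = 273
  d = 3: d(3) · Id(273/3) = 2 · 91 = 182
  d = 7: d(7) · Id(273/7) = 2 · 39 = 78
  d = 13: d(13) · Id(273/13) = 2 · 21 = 42
  d = 21: d(21) · Id(273/21) = 4 · 13 = 52
  d = 39: d(39) · Id(273/39) = 4 · 7 = 28
  d = 91: d(91) · Id(273/91) = 4 · 3 = 12
  d = 273: d(273) · Id(273/273) = 8 · 1 = 8
Summing: (d * Id)(273) = 273 + 182 + 78 + 42 + 52 + 28 + 12 + 8 = 675.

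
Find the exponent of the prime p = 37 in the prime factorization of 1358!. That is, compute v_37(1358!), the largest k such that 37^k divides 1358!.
v_37(1358!) = 36

Legendre's formula: v_p(n!) = Σ_{k ≥ 1} ⌊n / p^k⌋. For p = 37, n = 1358, the terms are:
  ⌊1358/37^1⌋ = ⌊1358/37⌋ = 36
(the next term ⌊1358/37^2⌋ = 0, terminating the sum). Summing: v_37(1358!) = 36 = 36.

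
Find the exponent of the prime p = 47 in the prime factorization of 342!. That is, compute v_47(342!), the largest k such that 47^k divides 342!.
v_47(342!) = 7

Legendre's formula: v_p(n!) = Σ_{k ≥ 1} ⌊n / p^k⌋. For p = 47, n = 342, the terms are:
  ⌊342/47^1⌋ = ⌊342/47⌋ = 7
(the next term ⌊342/47^2⌋ = 0, terminating the sum). Summing: v_47(342!) = 7 = 7.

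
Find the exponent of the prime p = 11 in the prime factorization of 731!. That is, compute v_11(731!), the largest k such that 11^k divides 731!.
v_11(731!) = 72

Legendre's formula: v_p(n!) = Σ_{k ≥ 1} ⌊n / p^k⌋. For p = 11, n = 731, the terms are:
  ⌊731/11^1⌋ = ⌊731/11⌋ = 66
  ⌊731/11^2⌋ = ⌊731/121⌋ = 6
(the next term ⌊731/11^3⌋ = 0, terminating the sum). Summing: v_11(731!) = 66 + 6 = 72.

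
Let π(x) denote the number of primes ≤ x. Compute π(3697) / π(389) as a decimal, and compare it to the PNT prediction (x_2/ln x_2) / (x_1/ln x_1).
π(3697)/π(389) = 516/77 ≈ 6.7013;  PNT prediction ≈ 6.8990.

π(389) = 77 and π(3697) = 516, so π(3697)/π(389) ≈ 6.7013. The PNT-predicted ratio is (3697/ln(3697)) / (389/ln(389)) ≈ 6.8990. The two agree to within a few percent, as expected.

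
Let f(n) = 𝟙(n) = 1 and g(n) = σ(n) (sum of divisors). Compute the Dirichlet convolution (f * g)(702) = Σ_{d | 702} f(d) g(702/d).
(𝟙 * σ)(702) = 3480

Divisors of 702: [1, 2, 3, 6, 9, 13, 18, 26, 27, 39, 54, 78, 117, 234, 351, 702]. For each d | 702:
  d = 1: 𝟙(1) · σ(702/1) = 1 · 1680 = 1680
  d = 2: 𝟙(2) · σ(702/2) = 1 · 560 = 560
  d = 3: 𝟙(3) · σ(702/3) = 1 · 546 = 546
  d = 6: 𝟙(6) · σ(702/6) = 1 · 182 = 182
  d = 9: 𝟙(9) · σ(702/9) = 1 · 168 = 168
  d = 13: 𝟙(13) · σ(702/13) = 1 · 120 = 120
  d = 18: 𝟙(18) · σ(702/18) = 1 · 56 = 56
  d = 26: 𝟙(26) · σ(702/26) = 1 · 40 = 40
  d = 27: 𝟙(27) · σ(702/27) = 1 · 42 = 42
  d = 39: 𝟙(39) · σ(702/39) = 1 · 39 = 39
  d = 54: 𝟙(54) · σ(702/54) = 1 · 14 = 14
  d = 78: 𝟙(78) · σ(702/78) = 1 · 13 = 13
  d = 117: 𝟙(117) · σ(702/117) = 1 · 12 = 12
  d = 234: 𝟙(234) · σ(702/234) = 1 · 4 = 4
  d = 351: 𝟙(351) · σ(702/351) = 1 · 3 = 3
  d = 702: 𝟙(702) · σ(702/702) = 1 · 1 = 1
Summing: (𝟙 * σ)(702) = 1680 + 560 + 546 + 182 + 168 + 120 + 56 + 40 + 42 + 39 + 14 + 13 + 12 + 4 + 3 + 1 = 3480.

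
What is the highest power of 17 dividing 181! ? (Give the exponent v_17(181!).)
v_17(181!) = 10

Legendre's formula: v_p(n!) = Σ_{k ≥ 1} ⌊n / p^k⌋. For p = 17, n = 181, the terms are:
  ⌊181/17^1⌋ = ⌊181/17⌋ = 10
(the next term ⌊181/17^2⌋ = 0, terminating the sum). Summing: v_17(181!) = 10 = 10.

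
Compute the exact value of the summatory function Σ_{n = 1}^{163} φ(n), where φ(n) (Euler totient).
Σ_{n ≤ 163} φ(n) = 8154

Compute φ(n) for each 1 ≤ n ≤ 163: φ(1) = 1, φ(2) = 1, φ(3) = 2, φ(4) = 2, φ(5) = 4, φ(6) = 2, φ(7) = 6, φ(8) = 4, φ(9) = 6, φ(10) = 4, φ(11) = 10, φ(12) = 4, φ(13) = 12, φ(14) = 6, φ(15) = 8, φ(16) = 8, φ(17) = 16, φ(18) = 6, φ(19) = 18, φ(20) = 8, φ(21) = 12, φ(22) = 10, φ(23) = 22, φ(24) = 8, φ(25) = 20, φ(26) = 12, φ(27) = 18, φ(28) = 12, φ(29) = 28, φ(30) = 8, φ(31) = 30, φ(32) = 16, φ(33) = 20, φ(34) = 16, φ(35) = 24, φ(36) = 12, φ(37) = 36, φ(38) = 18, φ(39) = 24, φ(40) = 16, φ(41) = 40, φ(42) = 12, φ(43) = 42, φ(44) = 20, φ(45) = 24, φ(46) = 22, φ(47) = 46, φ(48) = 16, φ(49) = 42, φ(50) = 20, φ(51) = 32, φ(52) = 24, φ(53) = 52, φ(54) = 18, φ(55) = 40, φ(56) = 24, φ(57) = 36, φ(58) = 28, φ(59) = 58, φ(60) = 16, φ(61) = 60, φ(62) = 30, φ(63) = 36, φ(64) = 32, φ(65) = 48, φ(66) = 20, φ(67) = 66, φ(68) = 32, φ(69) = 44, φ(70) = 24, φ(71) = 70, φ(72) = 24, φ(73) = 72, φ(74) = 36, φ(75) = 40, φ(76) = 36, φ(77) = 60, φ(78) = 24, φ(79) = 78, φ(80) = 32, φ(81) = 54, φ(82) = 40, φ(83) = 82, φ(84) = 24, φ(85) = 64, φ(86) = 42, φ(87) = 56, φ(88) = 40, φ(89) = 88, φ(90) = 24, φ(91) = 72, φ(92) = 44, φ(93) = 60, φ(94) = 46, φ(95) = 72, φ(96) = 32, φ(97) = 96, φ(98) = 42, φ(99) = 60, φ(100) = 40, φ(101) = 100, φ(102) = 32, φ(103) = 102, φ(104) = 48, φ(105) = 48, φ(106) = 52, φ(107) = 106, φ(108) = 36, φ(109) = 108, φ(110) = 40, φ(111) = 72, φ(112) = 48, φ(113) = 112, φ(114) = 36, φ(115) = 88, φ(116) = 56, φ(117) = 72, φ(118) = 58, φ(119) = 96, φ(120) = 32, φ(121) = 110, φ(122) = 60, φ(123) = 80, φ(124) = 60, φ(125) = 100, φ(126) = 36, φ(127) = 126, φ(128) = 64, φ(129) = 84, φ(130) = 48, φ(131) = 130, φ(132) = 40, φ(133) = 108, φ(134) = 66, φ(135) = 72, φ(136) = 64, φ(137) = 136, φ(138) = 44, φ(139) = 138, φ(140) = 48, φ(141) = 92, φ(142) = 70, φ(143) = 120, φ(144) = 48, φ(145) = 112, φ(146) = 72, φ(147) = 84, φ(148) = 72, φ(149) = 148, φ(150) = 40, φ(151) = 150, φ(152) = 72, φ(153) = 96, φ(154) = 60, φ(155) = 120, φ(156) = 48, φ(157) = 156, φ(158) = 78, φ(159) = 104, φ(160) = 64, φ(161) = 132, φ(162) = 54, φ(163) = 162. Summing all 163 values: 8154. (Average order: Σ_{n ≤ x} φ(n) ~ (3/π²) x². For x = 163, (3/π²)·163² ≈ 8076.01.)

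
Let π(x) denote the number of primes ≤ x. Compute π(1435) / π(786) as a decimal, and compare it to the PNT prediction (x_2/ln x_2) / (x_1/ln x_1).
π(1435)/π(786) = 227/137 ≈ 1.6569;  PNT prediction ≈ 1.6745.

π(786) = 137 and π(1435) = 227, so π(1435)/π(786) ≈ 1.6569. The PNT-predicted ratio is (1435/ln(1435)) / (786/ln(786)) ≈ 1.6745. The two agree to within a few percent, as expected.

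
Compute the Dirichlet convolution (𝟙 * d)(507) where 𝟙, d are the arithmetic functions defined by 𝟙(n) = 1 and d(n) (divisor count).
(𝟙 * d)(507) = 18

Divisors of 507: [1, 3, 13, 39, 169, 507]. For each d | 507:
  d = 1: 𝟙(1) · d(507/1) = 1 · 6 = 6
  d = 3: 𝟙(3) · d(507/3) = 1 · 3 = 3
  d = 13: 𝟙(13) · d(507/13) = 1 · 4 = 4
  d = 39: 𝟙(39) · d(507/39) = 1 · 2 = 2
  d = 169: 𝟙(169) · d(507/169) = 1 · 2 = 2
  d = 507: 𝟙(507) · d(507/507) = 1 · 1 = 1
Summing: (𝟙 * d)(507) = 6 + 3 + 4 + 2 + 2 + 1 = 18.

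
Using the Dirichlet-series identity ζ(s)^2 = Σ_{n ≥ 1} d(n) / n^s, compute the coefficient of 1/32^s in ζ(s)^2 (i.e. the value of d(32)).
d(32) = 6

ζ(s)^2 = (Σ 1/m^s)(Σ 1/k^s). The coefficient of 1/n^s in the product is the number of ordered pairs (m, k) with mk = n, which equals d(n). For n = 32, divisors are [1, 2, 4, 8, 16, 32], so d(32) = 6.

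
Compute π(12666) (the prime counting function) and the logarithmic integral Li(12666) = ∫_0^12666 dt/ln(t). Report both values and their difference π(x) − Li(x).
π(12666) = 1513;  Li(12666) ≈ 1531.80;  π(x) − Li(x) ≈ -18.80.

Direct count of primes ≤ 12666 gives π(12666) = 1513. Numerical evaluation of the logarithmic integral gives Li(12666) ≈ 1531.80. The difference π(x) − Li(x) ≈ -18.80 is typically negative for small/moderate x (Li(x) overestimates), though Littlewood's theorem shows this sign changes infinitely often.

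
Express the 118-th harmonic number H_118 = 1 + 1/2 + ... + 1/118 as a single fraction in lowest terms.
H_118 = 93018884434841482250701215017315081260434614082769/17379782769567790172972927968296006432665936992320

Direct summation: H_118 = 1 + 1/2 + ... + 1/118. The least common denominator is lcm(1, ..., 118) = 955888052326228459513511038256280353796626534577600; over this denominator the numerator is 955888052326228459513511038256280353796626534577600 + 477944026163114229756755519128140176898313267288800 + 318629350775409486504503679418760117932208844859200 + 238972013081557114878377759564070088449156633644400 + 191177610465245691902702207651256070759325306915520 + 159314675387704743252251839709380058966104422429600 + 136555436046604065644787291179468621970946647796800 + 119486006540778557439188879782035044224578316822200 + 106209783591803162168167893139586705977402948286400 + 95588805232622845951351103825628035379662653457760 + 86898913847838950864864639841480032163329684961600 + 79657337693852371626125919854690029483052211214800 + 73529850178940650731808541404329257984355887275200 + 68277718023302032822393645589734310985473323898400 + 63725870155081897300900735883752023586441768971840 + 59743003270389278719594439891017522112289158411100 + 56228708960366379971383002250369432576272149092800 + 53104891795901581084083946569793352988701474143200 + 50309897490854129448079528329277913357717186030400 + 47794402616311422975675551912814017689831326728880 + 45518478682201355214929097059822873990315549265600 + 43449456923919475432432319920740016081664842480800 + 41560350101140367804935262532881754512896805851200 + 39828668846926185813062959927345014741526105607400 + 38235522093049138380540441530251214151865061383104 + 36764925089470325365904270702164628992177943637600 + 35403261197267720722722631046528901992467649428800 + 34138859011651016411196822794867155492736661949200 + 32961656976766498603914173732975184613676777054400 + 31862935077540948650450367941876011793220884485920 + 30835098462136401919790678653428398509568597889600 + 29871501635194639359797219945508761056144579205550 + 28966304615946316954954879947160010721109894987200 + 28114354480183189985691501125184716288136074546400 + 27311087209320813128957458235893724394189329559360 + 26552445897950790542041973284896676494350737071600 + 25834812225033201608473271304223793345854771204800 + 25154948745427064724039764164638956678858593015200 + 24509950059646883577269513801443085994785295758400 + 23897201308155711487837775956407008844915663364440 + 23314342739664108768622220445275130580405525233600 + 22759239341100677607464548529911436995157774632800 + 22229954705261126965430489261773961716200617083200 + 21724728461959737716216159960370008040832421240400 + 21241956718360632433633578627917341195480589657280 + 20780175050570183902467631266440877256448402925600 + 20338043666515499138585341239495326676523968820800 + 19914334423463092906531479963672507370763052803700 + 19507919435229152234969613025638374567278092542400 + 19117761046524569190270220765125607075932530691552 + 18742902986788793323794334083456477525424049697600 + 18382462544735162682952135351082314496088971818800 + 18035623628796763387047378080307176486728802539200 + 17701630598633860361361315523264450996233824714400 + 17379782769567790172972927968296006432665936992320 + 17069429505825508205598411397433577746368330974600 + 16769965830284709816026509443092637785905728676800 + 16480828488383249301957086866487592306838388527200 + 16201492412308956940906966750106446674519093806400 + 15931467538770474325225183970938005896610442242960 + 15670295939774237041205098987807874652403713681600 + 15417549231068200959895339326714199254784298944800 + 15172826227400451738309699019940957996771849755200 + 14935750817597319679898609972754380528072289602775 + 14705970035788130146361708280865851596871177455040 + 14483152307973158477477439973580005360554947493600 + 14266985855615350141992702063526572444725769172800 + 14057177240091594992845750562592358144068037273200 + 13853450033713455934978420844293918170965601950400 + 13655543604660406564478729117946862197094664779680 + 13463212004594767035401563919102540194318683585600 + 13276222948975395271020986642448338247175368535800 + 13094356881181211774157685455565484298583925131200 + 12917406112516600804236635652111896672927385602400 + 12745174031016379460180147176750404717288353794368 + 12577474372713532362019882082319478339429296507600 + 12414130549691278694980662834497147451904240708800 + 12254975029823441788634756900721542997392647879200 + 12099848763623145057133051117168105744261095374400 + 11948600654077855743918887978203504422457831682220 + 11801087065755906907574210348842967330822549809600 + 11657171369832054384311110222637565290202762616800 + 11516723522002752524259169135617835587911163067200 + 11379619670550338803732274264955718497578887316400 + 11245741792073275994276600450073886515254429818560 + 11114977352630563482715244630886980858100308541600 + 10987218992255499534638057910991728204558925684800 + 10862364230979868858108079980185004020416210620200 + 10740315194676724264196753238834610716816028478400 + 10620978359180316216816789313958670597740294828640 + 10504264311277235818829791629189893997765126753600 + 10390087525285091951233815633220438628224201462800 + 10278366154045467306596892884476132836522865963200 + 10169021833257749569292670619747663338261984410400 + 10061979498170825889615905665855582671543437206080 + 9957167211731546453265739981836253685381526401850 + 9854516003363179994984649878930725296872438500800 + 9753959717614576117484806512819187283639046271200 + 9655434871982105651651626649053336907036631662400 + 9558880523262284595135110382562803537966265345776 + 9464238141843846133797138992636439146501252817600 + 9371451493394396661897167041728238762712024848800 + 9280466527439111257412728526760003434918704219200 + 9191231272367581341476067675541157248044485909400 + 9103695736440271042985819411964574798063109853120 + 9017811814398381693523689040153588243364401269600 + 8933533199310546350593561105198881811183425556800 + 8850815299316930180680657761632225498116912357200 + 8769615158956224399206523286754865631161711326400 + 8689891384783895086486463984148003216332968496160 + 8611604075011067202824423768074597781951590401600 + 8534714752912754102799205698716788873184165487300 + 8459186303771933270031071135011330564571916235200 + 8384982915142354908013254721546318892952864338400 + 8312070020228073560987052506576350902579361170240 + 8240414244191624650978543433243796153419194263600 + 8169983353215627859089837933814361998261765252800 + 8100746206154478470453483375053223337259546903200 = 5116038643916281523788566825952329469323903774552295, so H_118 = 5116038643916281523788566825952329469323903774552295/955888052326228459513511038256280353796626534577600; reducing by gcd(5116038643916281523788566825952329469323903774552295, 955888052326228459513511038256280353796626534577600) = 55 gives 93018884434841482250701215017315081260434614082769/17379782769567790172972927968296006432665936992320 ≈ 5.35213. (The PNT-adjacent estimate ln(118) + γ ≈ 5.34790 matches within O(1/n).)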